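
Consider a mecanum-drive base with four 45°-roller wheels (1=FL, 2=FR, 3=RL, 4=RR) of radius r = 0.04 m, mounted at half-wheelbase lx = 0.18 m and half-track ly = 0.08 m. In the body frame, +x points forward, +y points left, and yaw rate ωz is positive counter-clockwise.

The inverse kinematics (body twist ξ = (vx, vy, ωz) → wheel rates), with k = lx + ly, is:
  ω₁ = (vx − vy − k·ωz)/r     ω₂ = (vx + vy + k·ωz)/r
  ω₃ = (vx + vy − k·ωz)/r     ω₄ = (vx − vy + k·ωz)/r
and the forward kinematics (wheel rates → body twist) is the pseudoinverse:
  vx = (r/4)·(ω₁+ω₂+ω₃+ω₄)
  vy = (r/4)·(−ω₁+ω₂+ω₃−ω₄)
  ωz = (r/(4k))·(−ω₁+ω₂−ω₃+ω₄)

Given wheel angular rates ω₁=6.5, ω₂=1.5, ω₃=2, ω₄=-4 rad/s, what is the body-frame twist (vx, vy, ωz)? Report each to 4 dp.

(0.0600, 0.0100, -0.4231)

k = lx + ly = 0.18 + 0.08 = 0.2600
ω₁+ω₂+ω₃+ω₄ = 6.0000  →  vx = (0.04/4)·6.0000 = 0.0600
−ω₁+ω₂+ω₃−ω₄ = 1.0000  →  vy = (0.04/4)·1.0000 = 0.0100
−ω₁+ω₂−ω₃+ω₄ = -11.0000  →  ωz = (0.04/1.0400)·-11.0000 = -0.4231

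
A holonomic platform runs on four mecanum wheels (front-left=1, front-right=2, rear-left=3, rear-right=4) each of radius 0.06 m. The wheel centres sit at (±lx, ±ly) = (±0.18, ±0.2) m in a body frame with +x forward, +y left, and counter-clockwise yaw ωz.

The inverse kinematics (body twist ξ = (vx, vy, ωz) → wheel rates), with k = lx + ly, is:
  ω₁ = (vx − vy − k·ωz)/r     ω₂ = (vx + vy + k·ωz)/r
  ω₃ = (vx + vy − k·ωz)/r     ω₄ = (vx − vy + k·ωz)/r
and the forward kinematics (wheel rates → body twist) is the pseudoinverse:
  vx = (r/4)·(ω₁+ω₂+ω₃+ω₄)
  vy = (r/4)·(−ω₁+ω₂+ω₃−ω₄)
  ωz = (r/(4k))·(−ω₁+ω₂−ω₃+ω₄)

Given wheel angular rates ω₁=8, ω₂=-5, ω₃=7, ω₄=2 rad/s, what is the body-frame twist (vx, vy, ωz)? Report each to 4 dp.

k = lx + ly = 0.18 + 0.2 = 0.3800
ω₁+ω₂+ω₃+ω₄ = 12.0000  →  vx = (0.06/4)·12.0000 = 0.1800
−ω₁+ω₂+ω₃−ω₄ = -8.0000  →  vy = (0.06/4)·-8.0000 = -0.1200
−ω₁+ω₂−ω₃+ω₄ = -18.0000  →  ωz = (0.06/1.5200)·-18.0000 = -0.7105

(0.1800, -0.1200, -0.7105)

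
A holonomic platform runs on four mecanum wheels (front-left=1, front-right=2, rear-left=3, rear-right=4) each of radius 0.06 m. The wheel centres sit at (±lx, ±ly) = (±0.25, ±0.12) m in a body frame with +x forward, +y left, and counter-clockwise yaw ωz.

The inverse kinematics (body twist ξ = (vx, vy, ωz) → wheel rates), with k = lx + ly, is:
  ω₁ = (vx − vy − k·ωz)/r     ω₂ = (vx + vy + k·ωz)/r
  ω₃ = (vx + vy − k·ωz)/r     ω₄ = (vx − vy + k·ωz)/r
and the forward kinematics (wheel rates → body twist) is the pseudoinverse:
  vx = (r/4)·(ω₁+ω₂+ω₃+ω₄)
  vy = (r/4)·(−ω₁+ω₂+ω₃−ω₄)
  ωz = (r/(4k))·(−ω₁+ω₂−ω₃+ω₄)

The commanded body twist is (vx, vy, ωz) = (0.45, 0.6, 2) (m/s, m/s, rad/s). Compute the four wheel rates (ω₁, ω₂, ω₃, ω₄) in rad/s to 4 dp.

k = lx + ly = 0.25 + 0.12 = 0.3700;  k·ωz = 0.3700·2 = 0.7400
ω₁ (FL) = (vx − vy − k·ωz)/r = -0.8900/0.06 = -14.8333
ω₂ (FR) = (vx + vy + k·ωz)/r = 1.7900/0.06 = 29.8333
ω₃ (RL) = (vx + vy − k·ωz)/r = 0.3100/0.06 = 5.1667
ω₄ (RR) = (vx − vy + k·ωz)/r = 0.5900/0.06 = 9.8333

(-14.8333, 29.8333, 5.1667, 9.8333)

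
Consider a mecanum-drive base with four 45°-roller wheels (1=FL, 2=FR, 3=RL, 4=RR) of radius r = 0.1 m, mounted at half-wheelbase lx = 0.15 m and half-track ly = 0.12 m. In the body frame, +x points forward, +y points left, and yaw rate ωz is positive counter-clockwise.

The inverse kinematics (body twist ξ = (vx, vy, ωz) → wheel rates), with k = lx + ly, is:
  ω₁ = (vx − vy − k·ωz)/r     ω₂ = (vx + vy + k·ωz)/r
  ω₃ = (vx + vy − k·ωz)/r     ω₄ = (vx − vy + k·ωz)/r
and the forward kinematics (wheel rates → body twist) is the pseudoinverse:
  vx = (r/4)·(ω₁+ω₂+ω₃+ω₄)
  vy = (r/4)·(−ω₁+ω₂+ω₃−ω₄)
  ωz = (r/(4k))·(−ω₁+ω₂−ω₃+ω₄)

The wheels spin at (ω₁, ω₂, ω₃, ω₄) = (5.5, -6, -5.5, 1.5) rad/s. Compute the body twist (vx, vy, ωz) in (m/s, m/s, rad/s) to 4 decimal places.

(-0.1125, -0.4625, -0.4167)

k = lx + ly = 0.15 + 0.12 = 0.2700
ω₁+ω₂+ω₃+ω₄ = -4.5000  →  vx = (0.1/4)·-4.5000 = -0.1125
−ω₁+ω₂+ω₃−ω₄ = -18.5000  →  vy = (0.1/4)·-18.5000 = -0.4625
−ω₁+ω₂−ω₃+ω₄ = -4.5000  →  ωz = (0.1/1.0800)·-4.5000 = -0.4167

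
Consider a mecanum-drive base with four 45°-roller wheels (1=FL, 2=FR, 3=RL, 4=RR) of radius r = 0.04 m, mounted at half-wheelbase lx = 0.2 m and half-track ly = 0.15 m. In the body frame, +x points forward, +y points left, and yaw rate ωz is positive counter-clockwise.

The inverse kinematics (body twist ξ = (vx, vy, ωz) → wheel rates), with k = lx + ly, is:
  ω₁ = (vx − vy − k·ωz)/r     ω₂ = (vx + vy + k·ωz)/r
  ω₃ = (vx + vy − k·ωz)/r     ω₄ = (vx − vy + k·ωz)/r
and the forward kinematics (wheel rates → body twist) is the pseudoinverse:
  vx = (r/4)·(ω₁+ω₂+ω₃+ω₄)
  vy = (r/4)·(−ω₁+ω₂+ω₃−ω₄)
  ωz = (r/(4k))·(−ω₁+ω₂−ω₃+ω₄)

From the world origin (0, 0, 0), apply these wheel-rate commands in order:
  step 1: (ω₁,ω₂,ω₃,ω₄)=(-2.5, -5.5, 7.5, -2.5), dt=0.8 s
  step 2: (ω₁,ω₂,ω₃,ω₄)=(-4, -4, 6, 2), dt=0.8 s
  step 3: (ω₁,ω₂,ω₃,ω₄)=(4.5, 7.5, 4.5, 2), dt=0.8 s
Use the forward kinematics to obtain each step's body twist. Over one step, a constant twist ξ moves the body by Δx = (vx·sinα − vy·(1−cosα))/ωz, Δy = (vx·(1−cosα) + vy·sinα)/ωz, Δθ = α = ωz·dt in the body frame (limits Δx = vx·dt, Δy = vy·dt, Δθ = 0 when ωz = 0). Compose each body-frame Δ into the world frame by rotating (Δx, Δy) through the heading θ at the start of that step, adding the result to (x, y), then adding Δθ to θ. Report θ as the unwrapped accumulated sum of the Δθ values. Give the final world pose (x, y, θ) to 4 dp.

step 1: ξ=(vx,vy,ωz)=(-0.0300, 0.0700, -0.3714), dt=0.8 → body Δ=(-0.0154, 0.0587, -0.2971) → world pose (-0.0154, 0.0587, -0.2971)
step 2: ξ=(vx,vy,ωz)=(0.0000, 0.0400, -0.1143), dt=0.8 → body Δ=(0.0015, 0.0320, -0.0914) → world pose (-0.0046, 0.0888, -0.3886)
step 3: ξ=(vx,vy,ωz)=(0.1850, 0.0550, 0.0143), dt=0.8 → body Δ=(0.1477, 0.0448, 0.0114) → world pose (0.1491, 0.0744, -0.3771)

(0.1491, 0.0744, -0.3771)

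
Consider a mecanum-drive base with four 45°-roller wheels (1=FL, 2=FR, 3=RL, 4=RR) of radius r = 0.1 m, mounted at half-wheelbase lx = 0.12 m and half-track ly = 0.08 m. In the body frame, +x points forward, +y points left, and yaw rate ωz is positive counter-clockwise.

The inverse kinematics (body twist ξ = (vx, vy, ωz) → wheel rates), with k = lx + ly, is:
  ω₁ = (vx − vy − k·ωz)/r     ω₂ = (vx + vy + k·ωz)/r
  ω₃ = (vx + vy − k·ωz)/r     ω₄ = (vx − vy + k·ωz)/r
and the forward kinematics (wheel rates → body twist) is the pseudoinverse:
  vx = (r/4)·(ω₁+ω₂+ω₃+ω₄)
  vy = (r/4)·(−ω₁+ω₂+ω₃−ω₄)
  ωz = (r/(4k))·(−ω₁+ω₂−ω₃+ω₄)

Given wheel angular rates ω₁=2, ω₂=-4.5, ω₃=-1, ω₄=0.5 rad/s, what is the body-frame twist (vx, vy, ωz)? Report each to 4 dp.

(-0.0750, -0.2000, -0.6250)

k = lx + ly = 0.12 + 0.08 = 0.2000
ω₁+ω₂+ω₃+ω₄ = -3.0000  →  vx = (0.1/4)·-3.0000 = -0.0750
−ω₁+ω₂+ω₃−ω₄ = -8.0000  →  vy = (0.1/4)·-8.0000 = -0.2000
−ω₁+ω₂−ω₃+ω₄ = -5.0000  →  ωz = (0.1/0.8000)·-5.0000 = -0.6250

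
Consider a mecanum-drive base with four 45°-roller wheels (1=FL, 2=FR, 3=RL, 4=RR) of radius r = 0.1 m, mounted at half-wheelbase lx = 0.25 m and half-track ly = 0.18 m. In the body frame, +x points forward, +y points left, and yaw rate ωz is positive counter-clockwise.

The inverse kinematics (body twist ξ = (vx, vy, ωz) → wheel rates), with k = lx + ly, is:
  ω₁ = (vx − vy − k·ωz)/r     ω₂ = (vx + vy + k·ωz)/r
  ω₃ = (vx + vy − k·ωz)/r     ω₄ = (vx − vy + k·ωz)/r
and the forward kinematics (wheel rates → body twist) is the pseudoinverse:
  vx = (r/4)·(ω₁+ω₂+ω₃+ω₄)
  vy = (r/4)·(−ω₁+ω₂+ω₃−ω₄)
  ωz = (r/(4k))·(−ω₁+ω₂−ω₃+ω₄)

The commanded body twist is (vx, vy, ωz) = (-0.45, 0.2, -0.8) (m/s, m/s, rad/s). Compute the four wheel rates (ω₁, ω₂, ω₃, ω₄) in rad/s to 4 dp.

(-3.0600, -5.9400, 0.9400, -9.9400)

k = lx + ly = 0.25 + 0.18 = 0.4300;  k·ωz = 0.4300·-0.8 = -0.3440
ω₁ (FL) = (vx − vy − k·ωz)/r = -0.3060/0.1 = -3.0600
ω₂ (FR) = (vx + vy + k·ωz)/r = -0.5940/0.1 = -5.9400
ω₃ (RL) = (vx + vy − k·ωz)/r = 0.0940/0.1 = 0.9400
ω₄ (RR) = (vx − vy + k·ωz)/r = -0.9940/0.1 = -9.9400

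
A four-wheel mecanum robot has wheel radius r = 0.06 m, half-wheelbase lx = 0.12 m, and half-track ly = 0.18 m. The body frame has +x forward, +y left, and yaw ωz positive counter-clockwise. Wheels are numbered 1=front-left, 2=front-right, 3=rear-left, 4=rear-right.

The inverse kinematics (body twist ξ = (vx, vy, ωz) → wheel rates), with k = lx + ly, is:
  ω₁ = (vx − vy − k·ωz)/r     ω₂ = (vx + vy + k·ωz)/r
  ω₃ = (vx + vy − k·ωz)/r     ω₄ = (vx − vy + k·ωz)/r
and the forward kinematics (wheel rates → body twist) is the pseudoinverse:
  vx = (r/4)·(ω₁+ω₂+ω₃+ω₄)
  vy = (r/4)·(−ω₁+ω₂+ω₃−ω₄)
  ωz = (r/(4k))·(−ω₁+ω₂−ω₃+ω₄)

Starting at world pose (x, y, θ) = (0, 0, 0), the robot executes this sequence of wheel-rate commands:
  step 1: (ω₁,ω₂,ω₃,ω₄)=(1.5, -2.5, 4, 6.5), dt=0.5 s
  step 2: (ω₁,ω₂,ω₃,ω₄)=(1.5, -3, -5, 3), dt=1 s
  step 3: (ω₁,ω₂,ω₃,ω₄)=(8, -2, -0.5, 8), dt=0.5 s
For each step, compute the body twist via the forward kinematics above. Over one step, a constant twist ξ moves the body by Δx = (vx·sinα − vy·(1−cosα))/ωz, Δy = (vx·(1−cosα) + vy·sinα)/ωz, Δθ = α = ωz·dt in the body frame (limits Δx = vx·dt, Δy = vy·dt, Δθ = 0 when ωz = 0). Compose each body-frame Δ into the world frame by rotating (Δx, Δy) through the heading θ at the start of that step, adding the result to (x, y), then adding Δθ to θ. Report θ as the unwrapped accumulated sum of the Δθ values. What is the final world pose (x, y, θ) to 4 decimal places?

(0.1443, -0.3655, 0.1000)

step 1: ξ=(vx,vy,ωz)=(0.1425, -0.0975, -0.0750), dt=0.5 → body Δ=(0.0703, -0.0501, -0.0375) → world pose (0.0703, -0.0501, -0.0375)
step 2: ξ=(vx,vy,ωz)=(-0.0525, -0.1875, 0.1750), dt=1.0 → body Δ=(-0.0359, -0.1911, 0.1750) → world pose (0.0273, -0.2397, 0.1375)
step 3: ξ=(vx,vy,ωz)=(0.2025, -0.2775, -0.0750), dt=0.5 → body Δ=(0.0986, -0.1406, -0.0375) → world pose (0.1443, -0.3655, 0.1000)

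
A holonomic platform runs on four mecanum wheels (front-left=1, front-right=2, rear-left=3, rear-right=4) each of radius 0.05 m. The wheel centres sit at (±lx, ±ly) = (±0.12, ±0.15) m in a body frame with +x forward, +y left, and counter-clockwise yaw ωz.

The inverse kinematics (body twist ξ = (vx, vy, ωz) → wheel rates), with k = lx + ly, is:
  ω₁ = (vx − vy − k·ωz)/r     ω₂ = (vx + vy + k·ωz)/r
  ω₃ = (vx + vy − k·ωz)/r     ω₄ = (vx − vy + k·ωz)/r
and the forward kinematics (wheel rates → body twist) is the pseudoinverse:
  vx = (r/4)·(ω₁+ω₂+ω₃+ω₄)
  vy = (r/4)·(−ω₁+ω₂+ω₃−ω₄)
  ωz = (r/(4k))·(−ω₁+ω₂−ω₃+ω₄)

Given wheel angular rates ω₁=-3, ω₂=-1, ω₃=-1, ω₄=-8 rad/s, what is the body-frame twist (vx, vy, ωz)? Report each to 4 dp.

(-0.1625, 0.1125, -0.2315)

k = lx + ly = 0.12 + 0.15 = 0.2700
ω₁+ω₂+ω₃+ω₄ = -13.0000  →  vx = (0.05/4)·-13.0000 = -0.1625
−ω₁+ω₂+ω₃−ω₄ = 9.0000  →  vy = (0.05/4)·9.0000 = 0.1125
−ω₁+ω₂−ω₃+ω₄ = -5.0000  →  ωz = (0.05/1.0800)·-5.0000 = -0.2315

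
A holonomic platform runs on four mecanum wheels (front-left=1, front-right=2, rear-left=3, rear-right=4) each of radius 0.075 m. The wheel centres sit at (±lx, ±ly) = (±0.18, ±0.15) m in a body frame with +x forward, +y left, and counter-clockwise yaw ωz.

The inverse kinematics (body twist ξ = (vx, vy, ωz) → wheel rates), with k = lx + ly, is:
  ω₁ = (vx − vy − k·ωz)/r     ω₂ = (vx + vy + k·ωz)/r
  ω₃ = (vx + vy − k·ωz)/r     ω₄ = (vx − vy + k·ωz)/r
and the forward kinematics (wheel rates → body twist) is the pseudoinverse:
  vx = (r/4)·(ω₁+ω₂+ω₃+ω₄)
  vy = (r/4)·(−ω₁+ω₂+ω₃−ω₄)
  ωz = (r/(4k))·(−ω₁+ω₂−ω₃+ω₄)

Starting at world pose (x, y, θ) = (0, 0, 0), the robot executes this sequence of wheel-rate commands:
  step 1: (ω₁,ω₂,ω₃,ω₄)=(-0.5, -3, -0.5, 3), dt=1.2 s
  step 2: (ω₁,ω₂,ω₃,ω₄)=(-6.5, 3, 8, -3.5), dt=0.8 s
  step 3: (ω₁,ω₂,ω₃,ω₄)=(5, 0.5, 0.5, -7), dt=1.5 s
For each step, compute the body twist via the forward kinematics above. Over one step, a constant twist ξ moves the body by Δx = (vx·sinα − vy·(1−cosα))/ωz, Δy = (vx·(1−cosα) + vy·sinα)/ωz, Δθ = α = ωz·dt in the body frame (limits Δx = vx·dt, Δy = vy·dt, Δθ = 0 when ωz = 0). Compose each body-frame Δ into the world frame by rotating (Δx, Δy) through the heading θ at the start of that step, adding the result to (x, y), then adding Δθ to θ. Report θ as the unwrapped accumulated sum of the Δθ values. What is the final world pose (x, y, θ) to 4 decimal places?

step 1: ξ=(vx,vy,ωz)=(-0.0187, -0.1125, 0.0568), dt=1.2 → body Δ=(-0.0179, -0.1357, 0.0682) → world pose (-0.0179, -0.1357, 0.0682)
step 2: ξ=(vx,vy,ωz)=(0.0187, 0.3937, -0.1136), dt=0.8 → body Δ=(0.0293, 0.3139, -0.0909) → world pose (-0.0100, 0.1795, -0.0227)
step 3: ξ=(vx,vy,ωz)=(-0.0188, 0.0563, -0.6818), dt=1.5 → body Δ=(0.0160, 0.0836, -1.0227) → world pose (0.0079, 0.2627, -1.0455)

(0.0079, 0.2627, -1.0455)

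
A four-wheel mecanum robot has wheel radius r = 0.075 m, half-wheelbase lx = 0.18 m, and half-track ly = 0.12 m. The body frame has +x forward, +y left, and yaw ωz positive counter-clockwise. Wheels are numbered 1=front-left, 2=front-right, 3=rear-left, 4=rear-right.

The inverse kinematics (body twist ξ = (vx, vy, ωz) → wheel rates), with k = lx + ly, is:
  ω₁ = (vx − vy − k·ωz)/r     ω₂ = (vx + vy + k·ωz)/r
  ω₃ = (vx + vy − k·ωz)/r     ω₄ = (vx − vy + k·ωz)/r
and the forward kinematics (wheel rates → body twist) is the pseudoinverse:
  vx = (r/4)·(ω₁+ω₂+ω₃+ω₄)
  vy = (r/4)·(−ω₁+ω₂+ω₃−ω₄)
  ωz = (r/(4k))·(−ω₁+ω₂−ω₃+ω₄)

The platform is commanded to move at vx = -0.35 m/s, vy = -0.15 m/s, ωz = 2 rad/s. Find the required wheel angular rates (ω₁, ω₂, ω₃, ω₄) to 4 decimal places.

k = lx + ly = 0.18 + 0.12 = 0.3000;  k·ωz = 0.3000·2 = 0.6000
ω₁ (FL) = (vx − vy − k·ωz)/r = -0.8000/0.075 = -10.6667
ω₂ (FR) = (vx + vy + k·ωz)/r = 0.1000/0.075 = 1.3333
ω₃ (RL) = (vx + vy − k·ωz)/r = -1.1000/0.075 = -14.6667
ω₄ (RR) = (vx − vy + k·ωz)/r = 0.4000/0.075 = 5.3333

(-10.6667, 1.3333, -14.6667, 5.3333)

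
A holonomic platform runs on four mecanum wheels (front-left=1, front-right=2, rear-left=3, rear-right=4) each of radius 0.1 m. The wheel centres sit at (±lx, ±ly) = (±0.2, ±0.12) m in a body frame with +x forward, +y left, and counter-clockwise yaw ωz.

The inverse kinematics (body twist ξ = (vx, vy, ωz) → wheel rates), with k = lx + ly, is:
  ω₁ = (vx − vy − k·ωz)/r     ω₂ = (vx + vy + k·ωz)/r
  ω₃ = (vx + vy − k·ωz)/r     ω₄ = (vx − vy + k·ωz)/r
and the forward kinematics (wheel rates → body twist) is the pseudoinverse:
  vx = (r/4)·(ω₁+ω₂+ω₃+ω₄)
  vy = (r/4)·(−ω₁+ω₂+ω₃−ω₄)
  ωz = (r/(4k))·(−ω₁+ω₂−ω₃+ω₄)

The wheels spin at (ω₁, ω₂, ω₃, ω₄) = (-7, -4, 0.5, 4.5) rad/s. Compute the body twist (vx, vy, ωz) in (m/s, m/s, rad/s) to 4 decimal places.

k = lx + ly = 0.2 + 0.12 = 0.3200
ω₁+ω₂+ω₃+ω₄ = -6.0000  →  vx = (0.1/4)·-6.0000 = -0.1500
−ω₁+ω₂+ω₃−ω₄ = -1.0000  →  vy = (0.1/4)·-1.0000 = -0.0250
−ω₁+ω₂−ω₃+ω₄ = 7.0000  →  ωz = (0.1/1.2800)·7.0000 = 0.5469

(-0.1500, -0.0250, 0.5469)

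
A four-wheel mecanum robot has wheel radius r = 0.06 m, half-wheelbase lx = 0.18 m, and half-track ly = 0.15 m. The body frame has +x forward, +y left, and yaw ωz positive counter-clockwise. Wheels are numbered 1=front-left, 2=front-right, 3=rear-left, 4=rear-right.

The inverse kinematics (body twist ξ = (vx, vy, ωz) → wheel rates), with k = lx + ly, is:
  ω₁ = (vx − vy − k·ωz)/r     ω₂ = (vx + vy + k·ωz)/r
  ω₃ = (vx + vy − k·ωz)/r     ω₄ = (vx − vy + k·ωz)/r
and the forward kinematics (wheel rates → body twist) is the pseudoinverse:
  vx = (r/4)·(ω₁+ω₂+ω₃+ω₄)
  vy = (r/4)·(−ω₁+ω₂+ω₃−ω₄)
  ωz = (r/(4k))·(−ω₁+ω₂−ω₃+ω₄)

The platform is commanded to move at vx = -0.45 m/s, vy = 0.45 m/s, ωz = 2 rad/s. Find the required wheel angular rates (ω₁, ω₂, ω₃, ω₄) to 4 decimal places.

(-26.0000, 11.0000, -11.0000, -4.0000)

k = lx + ly = 0.18 + 0.15 = 0.3300;  k·ωz = 0.3300·2 = 0.6600
ω₁ (FL) = (vx − vy − k·ωz)/r = -1.5600/0.06 = -26.0000
ω₂ (FR) = (vx + vy + k·ωz)/r = 0.6600/0.06 = 11.0000
ω₃ (RL) = (vx + vy − k·ωz)/r = -0.6600/0.06 = -11.0000
ω₄ (RR) = (vx − vy + k·ωz)/r = -0.2400/0.06 = -4.0000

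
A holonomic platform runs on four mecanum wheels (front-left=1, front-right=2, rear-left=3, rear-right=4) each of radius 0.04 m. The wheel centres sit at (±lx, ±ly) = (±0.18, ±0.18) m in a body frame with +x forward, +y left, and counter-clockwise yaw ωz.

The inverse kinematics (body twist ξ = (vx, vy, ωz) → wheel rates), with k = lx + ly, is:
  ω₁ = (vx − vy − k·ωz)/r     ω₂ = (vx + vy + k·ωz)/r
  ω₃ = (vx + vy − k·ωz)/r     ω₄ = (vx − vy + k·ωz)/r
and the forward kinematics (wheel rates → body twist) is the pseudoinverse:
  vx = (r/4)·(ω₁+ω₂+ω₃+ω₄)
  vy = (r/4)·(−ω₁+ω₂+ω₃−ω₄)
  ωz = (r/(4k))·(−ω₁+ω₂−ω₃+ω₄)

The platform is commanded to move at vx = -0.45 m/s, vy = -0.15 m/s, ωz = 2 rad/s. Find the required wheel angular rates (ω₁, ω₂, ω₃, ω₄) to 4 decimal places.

(-25.5000, 3.0000, -33.0000, 10.5000)

k = lx + ly = 0.18 + 0.18 = 0.3600;  k·ωz = 0.3600·2 = 0.7200
ω₁ (FL) = (vx − vy − k·ωz)/r = -1.0200/0.04 = -25.5000
ω₂ (FR) = (vx + vy + k·ωz)/r = 0.1200/0.04 = 3.0000
ω₃ (RL) = (vx + vy − k·ωz)/r = -1.3200/0.04 = -33.0000
ω₄ (RR) = (vx − vy + k·ωz)/r = 0.4200/0.04 = 10.5000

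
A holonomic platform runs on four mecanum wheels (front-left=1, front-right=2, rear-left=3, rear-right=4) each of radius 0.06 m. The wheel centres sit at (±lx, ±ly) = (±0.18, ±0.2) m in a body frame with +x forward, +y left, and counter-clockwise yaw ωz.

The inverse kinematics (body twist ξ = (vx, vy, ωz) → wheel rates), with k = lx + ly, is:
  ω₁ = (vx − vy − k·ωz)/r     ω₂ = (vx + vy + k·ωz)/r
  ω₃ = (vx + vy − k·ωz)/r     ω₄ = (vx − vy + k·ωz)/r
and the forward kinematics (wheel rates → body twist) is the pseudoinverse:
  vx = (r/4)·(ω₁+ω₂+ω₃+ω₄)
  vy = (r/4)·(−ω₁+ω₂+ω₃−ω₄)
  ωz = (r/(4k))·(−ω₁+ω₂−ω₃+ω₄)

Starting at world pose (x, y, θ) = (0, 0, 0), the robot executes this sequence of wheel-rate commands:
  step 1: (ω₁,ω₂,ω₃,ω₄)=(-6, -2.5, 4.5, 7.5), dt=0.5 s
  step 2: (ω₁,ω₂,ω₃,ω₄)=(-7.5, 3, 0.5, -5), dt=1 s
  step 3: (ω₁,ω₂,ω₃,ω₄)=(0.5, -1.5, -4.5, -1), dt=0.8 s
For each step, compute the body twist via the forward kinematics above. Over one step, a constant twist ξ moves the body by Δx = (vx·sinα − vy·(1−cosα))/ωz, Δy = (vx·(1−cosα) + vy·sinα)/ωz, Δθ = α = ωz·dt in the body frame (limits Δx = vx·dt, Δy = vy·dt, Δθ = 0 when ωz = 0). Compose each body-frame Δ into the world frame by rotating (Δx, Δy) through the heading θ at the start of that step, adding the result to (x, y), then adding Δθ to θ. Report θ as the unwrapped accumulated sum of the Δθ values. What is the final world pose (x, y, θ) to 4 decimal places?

(-0.2100, 0.1199, 0.3730)

step 1: ξ=(vx,vy,ωz)=(0.0525, 0.0075, 0.2566), dt=0.5 → body Δ=(0.0259, 0.0054, 0.1283) → world pose (0.0259, 0.0054, 0.1283)
step 2: ξ=(vx,vy,ωz)=(-0.1350, 0.2400, 0.1974), dt=1.0 → body Δ=(-0.1577, 0.2252, 0.1974) → world pose (-0.1593, 0.2086, 0.3257)
step 3: ξ=(vx,vy,ωz)=(-0.0975, -0.0825, 0.0592), dt=0.8 → body Δ=(-0.0764, -0.0678, 0.0474) → world pose (-0.2100, 0.1199, 0.3730)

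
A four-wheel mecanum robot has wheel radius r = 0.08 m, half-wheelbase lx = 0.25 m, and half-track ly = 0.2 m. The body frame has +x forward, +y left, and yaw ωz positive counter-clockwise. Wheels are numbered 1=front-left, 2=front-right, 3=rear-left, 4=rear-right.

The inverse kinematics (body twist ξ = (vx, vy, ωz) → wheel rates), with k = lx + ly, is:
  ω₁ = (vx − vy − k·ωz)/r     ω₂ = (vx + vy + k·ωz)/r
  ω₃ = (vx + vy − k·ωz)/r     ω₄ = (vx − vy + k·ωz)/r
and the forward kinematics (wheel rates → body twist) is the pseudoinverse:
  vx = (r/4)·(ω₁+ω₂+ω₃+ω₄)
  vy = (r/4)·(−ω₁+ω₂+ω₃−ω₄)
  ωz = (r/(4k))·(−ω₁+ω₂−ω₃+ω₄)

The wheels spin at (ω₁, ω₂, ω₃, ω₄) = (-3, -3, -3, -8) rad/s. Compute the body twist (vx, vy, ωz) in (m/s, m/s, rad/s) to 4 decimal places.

k = lx + ly = 0.25 + 0.2 = 0.4500
ω₁+ω₂+ω₃+ω₄ = -17.0000  →  vx = (0.08/4)·-17.0000 = -0.3400
−ω₁+ω₂+ω₃−ω₄ = 5.0000  →  vy = (0.08/4)·5.0000 = 0.1000
−ω₁+ω₂−ω₃+ω₄ = -5.0000  →  ωz = (0.08/1.8000)·-5.0000 = -0.2222

(-0.3400, 0.1000, -0.2222)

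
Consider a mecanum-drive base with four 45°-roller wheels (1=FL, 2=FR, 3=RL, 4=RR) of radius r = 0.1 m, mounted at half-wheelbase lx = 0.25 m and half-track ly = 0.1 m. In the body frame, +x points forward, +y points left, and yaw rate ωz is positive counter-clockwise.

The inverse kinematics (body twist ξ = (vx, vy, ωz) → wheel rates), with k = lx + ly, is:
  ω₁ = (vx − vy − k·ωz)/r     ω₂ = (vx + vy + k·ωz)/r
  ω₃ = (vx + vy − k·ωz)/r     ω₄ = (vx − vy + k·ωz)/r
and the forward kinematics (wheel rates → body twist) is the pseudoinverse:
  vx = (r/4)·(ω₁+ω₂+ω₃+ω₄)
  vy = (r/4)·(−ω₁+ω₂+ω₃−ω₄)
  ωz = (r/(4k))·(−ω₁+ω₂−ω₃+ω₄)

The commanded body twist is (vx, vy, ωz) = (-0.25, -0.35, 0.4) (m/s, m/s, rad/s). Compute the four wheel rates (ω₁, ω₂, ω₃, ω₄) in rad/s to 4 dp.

(-0.4000, -4.6000, -7.4000, 2.4000)

k = lx + ly = 0.25 + 0.1 = 0.3500;  k·ωz = 0.3500·0.4 = 0.1400
ω₁ (FL) = (vx − vy − k·ωz)/r = -0.0400/0.1 = -0.4000
ω₂ (FR) = (vx + vy + k·ωz)/r = -0.4600/0.1 = -4.6000
ω₃ (RL) = (vx + vy − k·ωz)/r = -0.7400/0.1 = -7.4000
ω₄ (RR) = (vx − vy + k·ωz)/r = 0.2400/0.1 = 2.4000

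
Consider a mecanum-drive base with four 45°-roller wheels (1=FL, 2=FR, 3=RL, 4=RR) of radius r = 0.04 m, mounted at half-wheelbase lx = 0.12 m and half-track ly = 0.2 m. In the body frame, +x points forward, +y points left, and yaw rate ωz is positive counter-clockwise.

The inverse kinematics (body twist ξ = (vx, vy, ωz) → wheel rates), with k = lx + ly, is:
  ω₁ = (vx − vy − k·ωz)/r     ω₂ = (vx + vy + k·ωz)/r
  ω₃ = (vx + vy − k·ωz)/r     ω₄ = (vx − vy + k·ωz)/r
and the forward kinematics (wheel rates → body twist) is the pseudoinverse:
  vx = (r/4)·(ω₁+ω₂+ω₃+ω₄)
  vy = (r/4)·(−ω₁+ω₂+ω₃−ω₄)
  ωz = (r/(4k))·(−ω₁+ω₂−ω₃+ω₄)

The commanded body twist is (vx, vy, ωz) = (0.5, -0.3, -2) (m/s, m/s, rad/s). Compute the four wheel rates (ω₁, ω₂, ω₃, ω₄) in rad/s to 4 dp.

(36.0000, -11.0000, 21.0000, 4.0000)

k = lx + ly = 0.12 + 0.2 = 0.3200;  k·ωz = 0.3200·-2 = -0.6400
ω₁ (FL) = (vx − vy − k·ωz)/r = 1.4400/0.04 = 36.0000
ω₂ (FR) = (vx + vy + k·ωz)/r = -0.4400/0.04 = -11.0000
ω₃ (RL) = (vx + vy − k·ωz)/r = 0.8400/0.04 = 21.0000
ω₄ (RR) = (vx − vy + k·ωz)/r = 0.1600/0.04 = 4.0000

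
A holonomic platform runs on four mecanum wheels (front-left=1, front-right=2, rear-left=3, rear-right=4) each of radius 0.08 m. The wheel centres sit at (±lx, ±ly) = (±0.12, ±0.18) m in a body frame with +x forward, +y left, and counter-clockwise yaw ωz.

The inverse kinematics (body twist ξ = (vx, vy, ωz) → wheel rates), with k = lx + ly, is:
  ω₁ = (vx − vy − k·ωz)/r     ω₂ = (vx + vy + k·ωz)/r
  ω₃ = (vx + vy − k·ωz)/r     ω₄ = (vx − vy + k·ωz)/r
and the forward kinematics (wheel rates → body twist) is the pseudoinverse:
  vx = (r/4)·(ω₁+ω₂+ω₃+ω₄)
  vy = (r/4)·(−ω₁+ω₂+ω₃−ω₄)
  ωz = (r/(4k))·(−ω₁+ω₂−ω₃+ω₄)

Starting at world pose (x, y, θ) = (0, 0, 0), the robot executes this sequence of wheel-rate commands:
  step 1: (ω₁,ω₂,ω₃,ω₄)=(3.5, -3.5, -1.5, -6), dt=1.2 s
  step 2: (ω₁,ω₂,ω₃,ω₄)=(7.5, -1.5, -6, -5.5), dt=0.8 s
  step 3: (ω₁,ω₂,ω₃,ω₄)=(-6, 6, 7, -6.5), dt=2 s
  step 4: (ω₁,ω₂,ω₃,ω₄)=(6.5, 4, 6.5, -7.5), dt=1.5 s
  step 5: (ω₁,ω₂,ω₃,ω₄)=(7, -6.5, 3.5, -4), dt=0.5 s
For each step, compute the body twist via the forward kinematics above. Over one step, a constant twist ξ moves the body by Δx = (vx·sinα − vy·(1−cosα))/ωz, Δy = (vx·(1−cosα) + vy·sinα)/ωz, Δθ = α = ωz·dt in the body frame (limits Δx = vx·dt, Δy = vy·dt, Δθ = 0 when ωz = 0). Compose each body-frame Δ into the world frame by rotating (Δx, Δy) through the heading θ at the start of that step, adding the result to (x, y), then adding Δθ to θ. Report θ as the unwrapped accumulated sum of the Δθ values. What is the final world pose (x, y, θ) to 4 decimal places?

step 1: ξ=(vx,vy,ωz)=(-0.1500, -0.0500, -0.7667), dt=1.2 → body Δ=(-0.1814, 0.0252, -0.9200) → world pose (-0.1814, 0.0252, -0.9200)
step 2: ξ=(vx,vy,ωz)=(-0.1100, -0.1900, -0.5667), dt=0.8 → body Δ=(-0.1189, -0.1272, -0.4533) → world pose (-0.3546, 0.0427, -1.3733)
step 3: ξ=(vx,vy,ωz)=(0.0100, 0.5100, -0.1000), dt=2.0 → body Δ=(0.1215, 1.0112, -0.2000) → world pose (0.6608, 0.1220, -1.5733)
step 4: ξ=(vx,vy,ωz)=(0.1900, 0.2300, -1.1000), dt=1.5 → body Δ=(0.3978, 0.0220, -1.6500) → world pose (0.6818, -0.2759, -3.2233)
step 5: ξ=(vx,vy,ωz)=(0.0000, -0.1200, -1.4000), dt=0.5 → body Δ=(-0.0202, -0.0552, -0.7000) → world pose (0.7064, -0.2225, -3.9233)

(0.7064, -0.2225, -3.9233)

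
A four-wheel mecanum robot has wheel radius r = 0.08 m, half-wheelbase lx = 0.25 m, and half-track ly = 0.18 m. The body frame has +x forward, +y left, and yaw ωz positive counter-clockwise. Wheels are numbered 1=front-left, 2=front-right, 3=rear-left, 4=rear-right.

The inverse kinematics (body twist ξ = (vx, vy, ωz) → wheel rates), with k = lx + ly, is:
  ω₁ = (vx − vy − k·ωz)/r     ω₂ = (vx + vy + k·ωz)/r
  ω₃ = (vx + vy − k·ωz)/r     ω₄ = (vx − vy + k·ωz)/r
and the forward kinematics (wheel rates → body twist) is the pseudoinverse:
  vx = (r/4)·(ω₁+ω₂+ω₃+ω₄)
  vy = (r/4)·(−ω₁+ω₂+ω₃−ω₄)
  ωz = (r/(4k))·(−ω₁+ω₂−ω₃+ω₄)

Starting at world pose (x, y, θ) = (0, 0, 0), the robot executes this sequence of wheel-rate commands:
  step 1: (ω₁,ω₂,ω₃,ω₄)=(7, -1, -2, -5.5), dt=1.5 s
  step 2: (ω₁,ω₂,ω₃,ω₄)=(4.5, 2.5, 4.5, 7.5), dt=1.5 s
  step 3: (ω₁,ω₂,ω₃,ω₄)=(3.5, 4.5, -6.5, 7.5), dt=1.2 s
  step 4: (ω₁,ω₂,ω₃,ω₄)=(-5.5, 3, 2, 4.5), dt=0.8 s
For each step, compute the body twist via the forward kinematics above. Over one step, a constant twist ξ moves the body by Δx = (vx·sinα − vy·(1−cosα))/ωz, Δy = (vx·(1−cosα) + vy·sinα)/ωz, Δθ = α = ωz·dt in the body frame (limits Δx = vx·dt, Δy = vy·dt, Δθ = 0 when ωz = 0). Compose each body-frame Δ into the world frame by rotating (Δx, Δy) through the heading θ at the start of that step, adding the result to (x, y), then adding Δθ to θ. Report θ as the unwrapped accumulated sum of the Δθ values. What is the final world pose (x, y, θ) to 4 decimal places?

(0.3518, -0.8503, 0.5140)

step 1: ξ=(vx,vy,ωz)=(-0.0300, -0.0900, -0.5349), dt=1.5 → body Δ=(-0.0916, -0.1039, -0.8023) → world pose (-0.0916, -0.1039, -0.8023)
step 2: ξ=(vx,vy,ωz)=(0.3800, -0.1000, 0.0465), dt=1.5 → body Δ=(0.5748, -0.1300, 0.0698) → world pose (0.2144, -0.6075, -0.7326)
step 3: ξ=(vx,vy,ωz)=(0.1800, -0.2600, 0.6977), dt=1.2 → body Δ=(0.3148, -0.1915, 0.8372) → world pose (0.3203, -0.9604, 0.1047)
step 4: ξ=(vx,vy,ωz)=(0.0800, 0.1200, 0.5116), dt=0.8 → body Δ=(0.0429, 0.1063, 0.4093) → world pose (0.3518, -0.8503, 0.5140)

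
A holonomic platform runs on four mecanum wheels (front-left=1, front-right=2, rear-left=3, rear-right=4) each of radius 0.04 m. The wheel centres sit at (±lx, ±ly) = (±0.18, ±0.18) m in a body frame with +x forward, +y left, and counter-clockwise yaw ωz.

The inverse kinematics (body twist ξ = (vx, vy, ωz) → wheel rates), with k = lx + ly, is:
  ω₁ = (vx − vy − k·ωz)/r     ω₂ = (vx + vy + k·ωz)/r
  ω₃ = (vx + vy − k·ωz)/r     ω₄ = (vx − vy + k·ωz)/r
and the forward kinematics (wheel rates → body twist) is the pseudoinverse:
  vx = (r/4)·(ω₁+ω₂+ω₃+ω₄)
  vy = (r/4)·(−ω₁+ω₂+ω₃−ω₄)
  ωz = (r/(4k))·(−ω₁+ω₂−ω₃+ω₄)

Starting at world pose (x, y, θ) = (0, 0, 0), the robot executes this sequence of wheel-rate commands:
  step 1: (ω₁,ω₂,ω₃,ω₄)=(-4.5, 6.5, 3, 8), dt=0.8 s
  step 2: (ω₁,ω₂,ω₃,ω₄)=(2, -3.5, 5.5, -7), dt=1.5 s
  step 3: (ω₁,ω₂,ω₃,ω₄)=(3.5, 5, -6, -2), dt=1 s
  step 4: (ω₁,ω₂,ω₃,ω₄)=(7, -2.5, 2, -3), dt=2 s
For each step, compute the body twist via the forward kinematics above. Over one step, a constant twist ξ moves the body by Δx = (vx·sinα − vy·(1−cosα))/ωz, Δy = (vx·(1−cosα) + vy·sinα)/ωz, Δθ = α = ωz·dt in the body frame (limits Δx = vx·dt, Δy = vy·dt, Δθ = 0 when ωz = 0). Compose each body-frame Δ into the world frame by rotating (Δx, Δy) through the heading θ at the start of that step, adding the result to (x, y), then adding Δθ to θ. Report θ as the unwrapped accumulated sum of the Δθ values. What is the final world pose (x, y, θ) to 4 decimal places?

step 1: ξ=(vx,vy,ωz)=(0.1300, 0.0600, 0.4444), dt=0.8 → body Δ=(0.0934, 0.0653, 0.3556) → world pose (0.0934, 0.0653, 0.3556)
step 2: ξ=(vx,vy,ωz)=(-0.0300, 0.0700, -0.5000), dt=1.5 → body Δ=(-0.0033, 0.1115, -0.7500) → world pose (0.0514, 0.1687, -0.3944)
step 3: ξ=(vx,vy,ωz)=(0.0050, -0.0250, 0.1528), dt=1.0 → body Δ=(0.0069, -0.0245, 0.1528) → world pose (0.0484, 0.1434, -0.2417)
step 4: ξ=(vx,vy,ωz)=(0.0350, -0.0450, -0.4028), dt=2.0 → body Δ=(0.0283, -0.1073, -0.8056) → world pose (0.0502, 0.0325, -1.0472)

(0.0502, 0.0325, -1.0472)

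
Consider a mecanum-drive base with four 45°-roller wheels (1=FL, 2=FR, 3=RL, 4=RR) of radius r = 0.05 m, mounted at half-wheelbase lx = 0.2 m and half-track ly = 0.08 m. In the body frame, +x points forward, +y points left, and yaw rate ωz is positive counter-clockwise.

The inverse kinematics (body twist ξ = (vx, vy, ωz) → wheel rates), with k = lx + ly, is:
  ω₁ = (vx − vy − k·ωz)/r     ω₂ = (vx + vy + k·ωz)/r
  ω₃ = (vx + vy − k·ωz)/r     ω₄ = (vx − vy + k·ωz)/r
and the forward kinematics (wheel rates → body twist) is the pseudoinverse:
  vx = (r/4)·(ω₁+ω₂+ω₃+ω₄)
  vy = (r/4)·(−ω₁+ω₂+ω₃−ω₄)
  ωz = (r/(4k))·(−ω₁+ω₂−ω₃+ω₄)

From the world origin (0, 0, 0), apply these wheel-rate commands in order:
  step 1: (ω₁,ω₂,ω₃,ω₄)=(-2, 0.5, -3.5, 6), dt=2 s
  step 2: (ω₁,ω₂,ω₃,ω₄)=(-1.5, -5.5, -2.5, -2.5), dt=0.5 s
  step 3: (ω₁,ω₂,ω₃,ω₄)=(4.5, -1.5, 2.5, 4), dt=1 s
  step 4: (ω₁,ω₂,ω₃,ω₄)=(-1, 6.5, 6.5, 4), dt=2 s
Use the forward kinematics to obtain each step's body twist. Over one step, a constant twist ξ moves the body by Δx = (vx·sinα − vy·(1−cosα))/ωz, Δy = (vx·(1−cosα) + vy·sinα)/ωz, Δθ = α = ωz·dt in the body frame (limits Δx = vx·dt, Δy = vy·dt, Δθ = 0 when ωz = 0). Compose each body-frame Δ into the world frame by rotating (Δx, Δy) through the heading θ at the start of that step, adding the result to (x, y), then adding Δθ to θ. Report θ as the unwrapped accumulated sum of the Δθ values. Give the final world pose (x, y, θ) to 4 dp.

step 1: ξ=(vx,vy,ωz)=(0.0125, -0.0875, 0.5357), dt=2.0 → body Δ=(0.1056, -0.1312, 1.0714) → world pose (0.1056, -0.1312, 1.0714)
step 2: ξ=(vx,vy,ωz)=(-0.1500, -0.0500, -0.1786), dt=0.5 → body Δ=(-0.0760, -0.0216, -0.0893) → world pose (0.0882, -0.2083, 0.9821)
step 3: ξ=(vx,vy,ωz)=(0.1187, -0.0938, -0.2009), dt=1.0 → body Δ=(0.1086, -0.1050, -0.2009) → world pose (0.2358, -0.1763, 0.7812)
step 4: ξ=(vx,vy,ωz)=(0.2000, 0.1250, 0.2232), dt=2.0 → body Δ=(0.3320, 0.3296, 0.4464) → world pose (0.2394, 0.2915, 1.2277)

(0.2394, 0.2915, 1.2277)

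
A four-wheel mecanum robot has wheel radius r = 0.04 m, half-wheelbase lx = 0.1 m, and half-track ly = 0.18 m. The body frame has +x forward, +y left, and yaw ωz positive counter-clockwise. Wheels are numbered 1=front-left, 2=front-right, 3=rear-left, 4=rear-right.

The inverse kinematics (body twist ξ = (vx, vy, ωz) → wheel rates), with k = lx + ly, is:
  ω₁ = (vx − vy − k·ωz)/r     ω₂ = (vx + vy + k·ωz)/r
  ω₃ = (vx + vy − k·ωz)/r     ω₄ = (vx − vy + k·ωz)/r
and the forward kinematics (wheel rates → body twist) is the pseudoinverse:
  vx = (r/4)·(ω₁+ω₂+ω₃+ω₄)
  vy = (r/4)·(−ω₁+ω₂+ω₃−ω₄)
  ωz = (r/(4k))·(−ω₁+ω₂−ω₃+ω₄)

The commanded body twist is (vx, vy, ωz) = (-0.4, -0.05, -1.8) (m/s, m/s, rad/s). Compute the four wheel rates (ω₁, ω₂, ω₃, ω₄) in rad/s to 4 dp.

k = lx + ly = 0.1 + 0.18 = 0.2800;  k·ωz = 0.2800·-1.8 = -0.5040
ω₁ (FL) = (vx − vy − k·ωz)/r = 0.1540/0.04 = 3.8500
ω₂ (FR) = (vx + vy + k·ωz)/r = -0.9540/0.04 = -23.8500
ω₃ (RL) = (vx + vy − k·ωz)/r = 0.0540/0.04 = 1.3500
ω₄ (RR) = (vx − vy + k·ωz)/r = -0.8540/0.04 = -21.3500

(3.8500, -23.8500, 1.3500, -21.3500)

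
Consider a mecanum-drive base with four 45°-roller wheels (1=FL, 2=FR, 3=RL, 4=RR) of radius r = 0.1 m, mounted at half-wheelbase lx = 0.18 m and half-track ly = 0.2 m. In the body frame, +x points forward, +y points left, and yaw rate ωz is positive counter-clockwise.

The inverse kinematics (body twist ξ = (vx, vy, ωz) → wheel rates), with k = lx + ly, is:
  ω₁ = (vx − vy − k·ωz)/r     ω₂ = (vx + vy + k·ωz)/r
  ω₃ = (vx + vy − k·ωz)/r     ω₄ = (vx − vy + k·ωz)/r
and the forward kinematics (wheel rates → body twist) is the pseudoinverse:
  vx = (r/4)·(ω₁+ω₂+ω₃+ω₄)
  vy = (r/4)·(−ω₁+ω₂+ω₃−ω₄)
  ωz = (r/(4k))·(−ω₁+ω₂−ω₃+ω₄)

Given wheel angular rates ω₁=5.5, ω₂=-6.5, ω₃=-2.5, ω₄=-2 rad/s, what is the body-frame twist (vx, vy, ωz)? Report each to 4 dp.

k = lx + ly = 0.18 + 0.2 = 0.3800
ω₁+ω₂+ω₃+ω₄ = -5.5000  →  vx = (0.1/4)·-5.5000 = -0.1375
−ω₁+ω₂+ω₃−ω₄ = -12.5000  →  vy = (0.1/4)·-12.5000 = -0.3125
−ω₁+ω₂−ω₃+ω₄ = -11.5000  →  ωz = (0.1/1.5200)·-11.5000 = -0.7566

(-0.1375, -0.3125, -0.7566)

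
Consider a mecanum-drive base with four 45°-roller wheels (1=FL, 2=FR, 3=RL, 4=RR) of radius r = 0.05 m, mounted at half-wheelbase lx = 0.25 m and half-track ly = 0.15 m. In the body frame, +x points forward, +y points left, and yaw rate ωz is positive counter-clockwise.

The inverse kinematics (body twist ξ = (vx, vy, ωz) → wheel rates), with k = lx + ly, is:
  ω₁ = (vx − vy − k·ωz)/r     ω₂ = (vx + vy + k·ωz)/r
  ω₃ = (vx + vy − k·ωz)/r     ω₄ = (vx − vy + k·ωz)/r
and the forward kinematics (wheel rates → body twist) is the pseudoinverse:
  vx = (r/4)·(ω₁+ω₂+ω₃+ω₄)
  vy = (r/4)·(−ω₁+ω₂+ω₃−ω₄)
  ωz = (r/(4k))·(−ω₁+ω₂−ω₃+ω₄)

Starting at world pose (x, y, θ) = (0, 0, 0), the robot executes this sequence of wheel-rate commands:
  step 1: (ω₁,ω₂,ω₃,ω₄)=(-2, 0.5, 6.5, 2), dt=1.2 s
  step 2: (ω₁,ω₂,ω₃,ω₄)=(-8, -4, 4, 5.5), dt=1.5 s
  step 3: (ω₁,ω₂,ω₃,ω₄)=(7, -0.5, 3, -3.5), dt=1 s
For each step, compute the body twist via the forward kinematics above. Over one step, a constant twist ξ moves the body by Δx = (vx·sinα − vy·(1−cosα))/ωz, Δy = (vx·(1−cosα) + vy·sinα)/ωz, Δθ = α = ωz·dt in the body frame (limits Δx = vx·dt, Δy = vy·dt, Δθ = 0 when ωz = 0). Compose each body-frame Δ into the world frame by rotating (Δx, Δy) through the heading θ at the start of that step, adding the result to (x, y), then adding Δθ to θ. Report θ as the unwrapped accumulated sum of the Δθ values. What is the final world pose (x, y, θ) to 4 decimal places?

(0.1336, 0.1301, -0.2547)

step 1: ξ=(vx,vy,ωz)=(0.0875, 0.0875, -0.0625), dt=1.2 → body Δ=(0.1088, 0.1010, -0.0750) → world pose (0.1088, 0.1010, -0.0750)
step 2: ξ=(vx,vy,ωz)=(-0.0312, 0.0312, 0.1719), dt=1.5 → body Δ=(-0.0524, 0.0403, 0.2578) → world pose (0.0596, 0.1451, 0.1828)
step 3: ξ=(vx,vy,ωz)=(0.0750, -0.0125, -0.4375), dt=1.0 → body Δ=(0.0699, -0.0283, -0.4375) → world pose (0.1336, 0.1301, -0.2547)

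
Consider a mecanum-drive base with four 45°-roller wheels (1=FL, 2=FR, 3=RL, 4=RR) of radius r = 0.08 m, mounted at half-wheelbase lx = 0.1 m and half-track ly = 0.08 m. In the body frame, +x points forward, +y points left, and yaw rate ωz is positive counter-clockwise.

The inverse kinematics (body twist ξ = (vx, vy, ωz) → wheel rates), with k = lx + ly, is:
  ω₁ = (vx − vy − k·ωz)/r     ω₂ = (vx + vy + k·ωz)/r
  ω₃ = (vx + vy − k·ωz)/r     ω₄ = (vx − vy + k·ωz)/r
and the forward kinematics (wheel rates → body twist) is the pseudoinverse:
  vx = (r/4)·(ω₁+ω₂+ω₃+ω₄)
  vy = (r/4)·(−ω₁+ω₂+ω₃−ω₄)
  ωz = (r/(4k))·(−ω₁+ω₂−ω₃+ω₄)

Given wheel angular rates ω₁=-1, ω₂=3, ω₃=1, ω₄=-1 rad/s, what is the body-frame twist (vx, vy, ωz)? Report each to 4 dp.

(0.0400, 0.1200, 0.2222)

k = lx + ly = 0.1 + 0.08 = 0.1800
ω₁+ω₂+ω₃+ω₄ = 2.0000  →  vx = (0.08/4)·2.0000 = 0.0400
−ω₁+ω₂+ω₃−ω₄ = 6.0000  →  vy = (0.08/4)·6.0000 = 0.1200
−ω₁+ω₂−ω₃+ω₄ = 2.0000  →  ωz = (0.08/0.7200)·2.0000 = 0.2222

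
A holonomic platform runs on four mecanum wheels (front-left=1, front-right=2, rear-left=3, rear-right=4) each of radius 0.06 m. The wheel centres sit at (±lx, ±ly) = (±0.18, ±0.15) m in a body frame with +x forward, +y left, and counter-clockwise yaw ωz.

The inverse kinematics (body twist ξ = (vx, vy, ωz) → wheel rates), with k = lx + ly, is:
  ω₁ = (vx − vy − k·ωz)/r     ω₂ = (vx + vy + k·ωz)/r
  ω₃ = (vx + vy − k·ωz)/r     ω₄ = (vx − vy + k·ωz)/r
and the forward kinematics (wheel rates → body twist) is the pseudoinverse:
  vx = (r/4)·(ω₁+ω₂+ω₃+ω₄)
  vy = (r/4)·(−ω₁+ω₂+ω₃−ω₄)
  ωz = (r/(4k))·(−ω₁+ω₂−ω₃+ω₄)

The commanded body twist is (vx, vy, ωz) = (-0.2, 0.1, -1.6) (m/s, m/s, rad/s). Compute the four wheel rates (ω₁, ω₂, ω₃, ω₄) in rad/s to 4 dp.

k = lx + ly = 0.18 + 0.15 = 0.3300;  k·ωz = 0.3300·-1.6 = -0.5280
ω₁ (FL) = (vx − vy − k·ωz)/r = 0.2280/0.06 = 3.8000
ω₂ (FR) = (vx + vy + k·ωz)/r = -0.6280/0.06 = -10.4667
ω₃ (RL) = (vx + vy − k·ωz)/r = 0.4280/0.06 = 7.1333
ω₄ (RR) = (vx − vy + k·ωz)/r = -0.8280/0.06 = -13.8000

(3.8000, -10.4667, 7.1333, -13.8000)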